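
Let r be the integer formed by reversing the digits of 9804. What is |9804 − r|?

Reverse of 9804 is 4089.
|9804 − 4089| = 5715

5715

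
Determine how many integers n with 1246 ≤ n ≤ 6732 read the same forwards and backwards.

The integers in [1246, 6732] that read the same forwards and backwards: 1331, 1441, 1551, 1661, 1771, 1881, …, 6556, 6666.
54 qualify.

54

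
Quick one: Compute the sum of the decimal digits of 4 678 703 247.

48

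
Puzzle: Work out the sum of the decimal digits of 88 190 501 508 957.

66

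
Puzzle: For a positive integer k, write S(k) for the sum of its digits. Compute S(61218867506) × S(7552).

S(61218867506) = 6+1+2+1+8+8+6+7+5+0+6 = 50.
S(7552) = 7+5+5+2 = 19.
50 · 19 = 950.

950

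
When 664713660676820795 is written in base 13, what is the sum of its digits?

131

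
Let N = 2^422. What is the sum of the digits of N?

607

2^422 = 10830740992659433045228180406808920716548582325686783496759685861775864483615725089999900023844295226942934417817982702456930304
Sum of its 128 digits: 607.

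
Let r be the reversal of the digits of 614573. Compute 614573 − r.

239157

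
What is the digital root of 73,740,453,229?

1

7+3+7+4+0+4+5+3+2+2+9 = 46
4+6 = 10
1+0 = 1
(Equivalently, 73,740,453,229 mod 9 = 1.)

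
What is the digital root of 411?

4+1+1 = 6

6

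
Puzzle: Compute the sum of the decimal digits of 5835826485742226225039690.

5+8+3+5+8+2+6+4+8+5+7+4+2+2+2+6+2+2+5+0+3+9+6+9+0 = 113

113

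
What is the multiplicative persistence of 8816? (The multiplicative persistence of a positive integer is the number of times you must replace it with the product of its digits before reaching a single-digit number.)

5

8816 → 384 → 96 → 54 → 20 → 0 (5 steps)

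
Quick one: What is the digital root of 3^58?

9

The digital root of n equals n mod 9 (or 9 when 9 | n), so we need 3^58 mod 9.
3^58 ≡ 0 (mod 9), so the digital root is 9.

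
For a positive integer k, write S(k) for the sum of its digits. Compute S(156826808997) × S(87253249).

S(156826808997) = 1+5+6+8+2+6+8+0+8+9+9+7 = 69.
S(87253249) = 8+7+2+5+3+2+4+9 = 40.
69 · 40 = 2760.

2760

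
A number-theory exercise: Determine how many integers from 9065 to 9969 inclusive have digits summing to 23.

The integers in [9065, 9969] that have digits summing to 23: 9068, 9077, 9086, 9095, 9149, 9158, …, 9941, 9950.
74 qualify.

74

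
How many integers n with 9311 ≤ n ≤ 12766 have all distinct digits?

902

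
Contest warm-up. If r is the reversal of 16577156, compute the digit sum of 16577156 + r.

Reversal of 16577156 is 65177561; 16577156 + 65177561 = 81754717.
Digit sum of 81754717: 8+1+7+5+4+7+1+7 = 40.

40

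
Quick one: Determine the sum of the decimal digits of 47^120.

47^120 = 448479867684743943585383253338963533703086460664383195345524104881345443191268977524733040762947351182117314986235819851817973892389639748633660986335665122743190847833046572167252337549896723114454401
Sum of its 201 digits: 937.

937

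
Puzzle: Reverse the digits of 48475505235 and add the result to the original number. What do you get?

101726062719

Reverse of 48475505235 is 53250557484.
48475505235 + 53250557484 = 101726062719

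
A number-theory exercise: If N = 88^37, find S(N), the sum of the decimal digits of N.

88^37 = 882792977108433131771081648267378933057427990244220704795915159871684608
Sum of its 72 digits: 340.

340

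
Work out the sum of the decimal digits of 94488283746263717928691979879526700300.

9+4+4+8+8+2+8+3+7+4+6+2+6+3+7+1+7+9+2+8+6+9+1+9+7+9+8+7+9+5+2+6+7+0+0+3+0+0 = 196

196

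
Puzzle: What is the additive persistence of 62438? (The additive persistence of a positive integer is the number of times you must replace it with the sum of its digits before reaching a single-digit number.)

2

62438 → 23 → 5 (2 steps)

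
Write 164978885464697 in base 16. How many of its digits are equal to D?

164978885464697 in base 16 is 960C23DD1279.
The digit D appears 2 times.

2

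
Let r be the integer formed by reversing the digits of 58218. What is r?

Reversing 58218 gives 81285.

81285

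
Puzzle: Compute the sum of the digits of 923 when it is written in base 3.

923 in base 3 is 1021012.
Digit sum: 1+0+2+1+0+1+2 = 7.

7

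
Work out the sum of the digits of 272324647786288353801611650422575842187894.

191

2+7+2+3+2+4+6+4+7+7+8+6+2+8+8+3+5+3+8+0+1+6+1+1+6+5+0+4+2+2+5+7+5+8+4+2+1+8+7+8+9+4 = 191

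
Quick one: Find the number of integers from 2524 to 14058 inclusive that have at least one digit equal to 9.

3889

The integers in [2524, 14058] that have at least one digit equal to 9: 2529, 2539, 2549, 2559, 2569, 2579, …, 14039, 14049.
3889 qualify.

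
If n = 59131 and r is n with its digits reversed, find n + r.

Reverse of 59131 is 13195.
59131 + 13195 = 72326

72326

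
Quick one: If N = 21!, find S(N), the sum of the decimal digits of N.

63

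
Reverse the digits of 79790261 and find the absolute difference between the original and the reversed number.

Reverse of 79790261 is 16209797.
|79790261 − 16209797| = 63580464

63580464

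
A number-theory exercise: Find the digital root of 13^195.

The digital root of n equals n mod 9 (or 9 when 9 | n), so we need 13^195 mod 9.
13^195 ≡ 1 (mod 9), so the digital root is 1.

1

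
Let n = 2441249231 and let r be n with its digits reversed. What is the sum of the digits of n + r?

Reversal of 2441249231 is 1329421442; 2441249231 + 1329421442 = 3770670673.
Digit sum of 3770670673: 3+7+7+0+6+7+0+6+7+3 = 46.

46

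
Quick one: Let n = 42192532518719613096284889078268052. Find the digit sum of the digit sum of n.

First digit sum: 161.
1+6+1 = 8.

8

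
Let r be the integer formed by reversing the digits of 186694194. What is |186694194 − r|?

304802487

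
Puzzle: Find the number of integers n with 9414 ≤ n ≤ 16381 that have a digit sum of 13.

363

The integers in [9414, 16381] that have a digit sum of 13: 10039, 10048, 10057, 10066, 10075, 10084, …, 16321, 16330.
363 qualify.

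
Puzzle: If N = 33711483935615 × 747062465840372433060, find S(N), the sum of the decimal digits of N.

153

33711483935615 × 747062465840372433060 = 25184584316078644968010881937431900
Sum of its 35 digits: 153.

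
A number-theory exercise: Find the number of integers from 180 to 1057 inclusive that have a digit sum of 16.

The integers in [180, 1057] that have a digit sum of 16: 187, 196, 259, 268, 277, 286, …, 961, 970.
64 qualify.

64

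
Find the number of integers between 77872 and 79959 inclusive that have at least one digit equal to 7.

2088

The integers in [77872, 79959] that have at least one digit equal to 7: 77872, 77873, 77874, 77875, 77876, 77877, …, 79958, 79959.
2088 qualify.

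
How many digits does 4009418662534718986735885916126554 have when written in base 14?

4009418662534718986735885916126554 in base 14 is 24684810B1D97295CC977CCBC931B4, which has 30 digits.

30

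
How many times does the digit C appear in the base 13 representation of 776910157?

776910157 in base 13 is C4C5A26A.
The digit C appears 2 times.

2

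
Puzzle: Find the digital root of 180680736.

3

1+8+0+6+8+0+7+3+6 = 39
3+9 = 12
1+2 = 3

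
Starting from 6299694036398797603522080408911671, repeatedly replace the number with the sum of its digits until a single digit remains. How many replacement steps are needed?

6299694036398797603522080408911671 → 160 → 7 (2 steps)

2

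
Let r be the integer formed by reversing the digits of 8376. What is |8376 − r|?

1638

Reverse of 8376 is 6738.
|8376 − 6738| = 1638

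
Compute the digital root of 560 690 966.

5+6+0+6+9+0+9+6+6 = 47
4+7 = 11
1+1 = 2
(Equivalently, 560 690 966 mod 9 = 2.)

2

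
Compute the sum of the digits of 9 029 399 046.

9+0+2+9+3+9+9+0+4+6 = 51

51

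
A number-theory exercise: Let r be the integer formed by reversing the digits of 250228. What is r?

822052

Reversing 250228 gives 822052.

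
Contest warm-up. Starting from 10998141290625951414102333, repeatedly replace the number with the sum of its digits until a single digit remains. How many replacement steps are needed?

10998141290625951414102333 → 93 → 12 → 3 (3 steps)

3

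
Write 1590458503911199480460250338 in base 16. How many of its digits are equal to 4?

1590458503911199480460250338 in base 16 is 52398B04269E5FDAE168CE2.
The digit 4 appears 1 time.

1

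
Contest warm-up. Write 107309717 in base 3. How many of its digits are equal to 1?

107309717 in base 3 is 21110220220020222.
The digit 1 appears 3 times.

3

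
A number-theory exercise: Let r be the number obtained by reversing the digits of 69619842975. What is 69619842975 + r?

127544734671

Reverse of 69619842975 is 57924891696.
69619842975 + 57924891696 = 127544734671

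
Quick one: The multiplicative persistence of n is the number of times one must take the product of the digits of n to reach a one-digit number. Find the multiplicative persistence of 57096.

57096 → 0 (1 step)

1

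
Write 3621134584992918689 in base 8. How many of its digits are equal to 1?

3

3621134584992918689 in base 8 is 311006653405630466241.
The digit 1 appears 3 times.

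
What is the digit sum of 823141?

19

8+2+3+1+4+1 = 19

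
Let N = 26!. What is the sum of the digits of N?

81

26! = 403291461126605635584000000
Sum of its 27 digits: 81.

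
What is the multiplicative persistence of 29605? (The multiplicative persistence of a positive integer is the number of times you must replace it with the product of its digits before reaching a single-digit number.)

1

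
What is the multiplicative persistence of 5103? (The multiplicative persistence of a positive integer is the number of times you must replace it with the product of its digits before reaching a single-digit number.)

1

5103 → 0 (1 step)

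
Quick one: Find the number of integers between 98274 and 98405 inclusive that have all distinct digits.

49

The integers in [98274, 98405] that have all distinct digits: 98274, 98275, 98276, 98301, 98302, 98304, …, 98403, 98405.
49 qualify.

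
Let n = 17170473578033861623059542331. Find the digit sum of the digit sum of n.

6

First digit sum: 114.
1+1+4 = 6.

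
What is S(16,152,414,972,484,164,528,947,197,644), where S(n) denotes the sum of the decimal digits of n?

135

1+6+1+5+2+4+1+4+9+7+2+4+8+4+1+6+4+5+2+8+9+4+7+1+9+7+6+4+4 = 135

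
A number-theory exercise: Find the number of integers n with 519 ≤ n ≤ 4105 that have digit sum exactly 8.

99

The integers in [519, 4105] that have digit sum exactly 8: 521, 530, 602, 611, 620, 701, …, 4040, 4103.
99 qualify.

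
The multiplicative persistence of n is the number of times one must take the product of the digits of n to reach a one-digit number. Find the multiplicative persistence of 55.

3

55 → 25 → 10 → 0 (3 steps)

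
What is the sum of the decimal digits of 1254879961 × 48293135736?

105

1254879961 × 48293135736 = 60602088288959386296
Sum of its 20 digits: 105.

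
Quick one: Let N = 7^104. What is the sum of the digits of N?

7^104 = 7765978099609043937218499293609620562868144880570005587642282690671451194588264272062401
Sum of its 88 digits: 409.

409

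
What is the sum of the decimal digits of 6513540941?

38

6+5+1+3+5+4+0+9+4+1 = 38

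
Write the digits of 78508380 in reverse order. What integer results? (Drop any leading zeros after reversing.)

8380587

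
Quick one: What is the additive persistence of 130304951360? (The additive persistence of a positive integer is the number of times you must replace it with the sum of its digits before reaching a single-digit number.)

2

130304951360 → 35 → 8 (2 steps)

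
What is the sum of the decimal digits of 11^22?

11^22 = 81402749386839761113321
Sum of its 23 digits: 97.

97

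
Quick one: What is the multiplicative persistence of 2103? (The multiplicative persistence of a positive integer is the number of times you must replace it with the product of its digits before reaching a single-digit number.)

2103 → 0 (1 step)

1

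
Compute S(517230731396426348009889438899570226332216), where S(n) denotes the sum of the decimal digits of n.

188

5+1+7+2+3+0+7+3+1+3+9+6+4+2+6+3+4+8+0+0+9+8+8+9+4+3+8+8+9+9+5+7+0+2+2+6+3+3+2+2+1+6 = 188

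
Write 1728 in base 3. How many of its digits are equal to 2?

1728 in base 3 is 2101000.
The digit 2 appears 1 time.

1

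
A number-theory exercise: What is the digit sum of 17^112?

631

17^112 = 646069433432218904500258039885189775883569934169882581744441823328345224525302336362090171894579148487316278271663035644175489821048917761
Sum of its 138 digits: 631.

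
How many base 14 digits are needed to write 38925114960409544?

38925114960409544 in base 14 is 37082588B4BD1D6, which has 15 digits.

15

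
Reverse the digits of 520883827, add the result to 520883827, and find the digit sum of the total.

Reversal of 520883827 is 728388025; 520883827 + 728388025 = 1249271852.
Digit sum of 1249271852: 1+2+4+9+2+7+1+8+5+2 = 41.

41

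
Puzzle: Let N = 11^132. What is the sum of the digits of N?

11^132 = 290960772357257879876883248608621202372989586780563261379063005175582549907087372177167528359950211681310311195818109429451544229324975921
Sum of its 138 digits: 631.

631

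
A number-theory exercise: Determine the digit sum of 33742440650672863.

70

3+3+7+4+2+4+4+0+6+5+0+6+7+2+8+6+3 = 70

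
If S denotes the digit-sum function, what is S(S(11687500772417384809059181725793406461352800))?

13

First digit sum: 184.
1+8+4 = 13.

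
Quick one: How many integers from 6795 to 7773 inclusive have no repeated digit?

The integers in [6795, 7773] that have no repeated digit: 6795, 6798, 6801, 6802, 6803, 6804, …, 7695, 7698.
506 qualify.

506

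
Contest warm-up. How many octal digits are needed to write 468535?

468535 in base 8 is 1623067, which has 7 digits.

7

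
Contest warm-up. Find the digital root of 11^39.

8

The digital root of n equals n mod 9 (or 9 when 9 | n), so we need 11^39 mod 9.
11^39 ≡ 8 (mod 9), so the digital root is 8.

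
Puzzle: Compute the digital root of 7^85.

7

The digital root of n equals n mod 9 (or 9 when 9 | n), so we need 7^85 mod 9.
7^85 ≡ 7 (mod 9), so the digital root is 7.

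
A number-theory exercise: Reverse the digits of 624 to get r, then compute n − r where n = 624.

Reverse of 624 is 426.
624 − 426 = 198

198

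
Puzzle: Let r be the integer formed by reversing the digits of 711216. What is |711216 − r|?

Reverse of 711216 is 612117.
|711216 − 612117| = 99099

99099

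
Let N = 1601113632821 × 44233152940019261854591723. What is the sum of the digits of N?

1601113632821 × 44233152940019261854591723 = 70822304194921137061720223472287740583
Sum of its 38 digits: 143.

143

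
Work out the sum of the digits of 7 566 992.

7+5+6+6+9+9+2 = 44

44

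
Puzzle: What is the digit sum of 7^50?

184

7^50 = 1798465042647412146620280340569649349251249
Sum of its 43 digits: 184.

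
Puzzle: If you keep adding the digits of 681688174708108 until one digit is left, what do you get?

6+8+1+6+8+8+1+7+4+7+0+8+1+0+8 = 73
7+3 = 10
1+0 = 1

1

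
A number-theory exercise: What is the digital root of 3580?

3+5+8+0 = 16
1+6 = 7

7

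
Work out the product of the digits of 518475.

5×1×8×4×7×5 = 5600

5600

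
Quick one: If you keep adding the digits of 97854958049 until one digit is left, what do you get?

9+7+8+5+4+9+5+8+0+4+9 = 68
6+8 = 14
1+4 = 5

5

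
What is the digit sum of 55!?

55! = 12696403353658275925965100847566516959580321051449436762275840000000000000
Sum of its 74 digits: 279.

279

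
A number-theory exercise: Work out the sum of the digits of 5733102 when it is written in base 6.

22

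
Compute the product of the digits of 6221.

6×2×2×1 = 24

24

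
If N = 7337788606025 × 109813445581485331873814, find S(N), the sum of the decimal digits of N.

7337788606025 × 109813445581485331873814 = 805787849776169448919338132260129350
Sum of its 36 digits: 175.

175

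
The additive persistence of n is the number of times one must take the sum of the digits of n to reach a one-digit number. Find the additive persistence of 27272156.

27272156 → 32 → 5 (2 steps)

2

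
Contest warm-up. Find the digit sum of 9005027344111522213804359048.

9+0+0+5+0+2+7+3+4+4+1+1+1+5+2+2+2+1+3+8+0+4+3+5+9+0+4+8 = 93

93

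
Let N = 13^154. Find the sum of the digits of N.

751

13^154 = 3525950858900620109463105899171222562671850431367637714145205893940785048238247198985678144023374404975902101139574339606106704430679361478807813893727348338103068614151689
Sum of its 172 digits: 751.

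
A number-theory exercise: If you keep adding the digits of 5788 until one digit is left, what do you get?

1

5+7+8+8 = 28
2+8 = 10
1+0 = 1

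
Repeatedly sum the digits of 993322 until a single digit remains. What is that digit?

1

9+9+3+3+2+2 = 28
2+8 = 10
1+0 = 1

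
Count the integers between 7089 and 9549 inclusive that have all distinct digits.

1275

The integers in [7089, 9549] that have all distinct digits: 7089, 7091, 7092, 7093, 7094, 7095, …, 9547, 9548.
1275 qualify.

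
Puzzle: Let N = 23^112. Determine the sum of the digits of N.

23^112 = 326225296085076848858563718410654151141615809040251066152384713871881795025767501189475562573468813548293606123684644644648419337255273771887086042216321
Sum of its 153 digits: 670.

670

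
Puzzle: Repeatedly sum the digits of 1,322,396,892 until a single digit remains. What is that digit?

9

1+3+2+2+3+9+6+8+9+2 = 45
4+5 = 9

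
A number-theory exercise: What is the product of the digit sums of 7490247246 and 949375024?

S(7490247246) = 7+4+9+0+2+4+7+2+4+6 = 45.
S(949375024) = 9+4+9+3+7+5+0+2+4 = 43.
45 · 43 = 1935.

1935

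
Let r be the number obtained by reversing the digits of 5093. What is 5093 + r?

8998

Reverse of 5093 is 3905.
5093 + 3905 = 8998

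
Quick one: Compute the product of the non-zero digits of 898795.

8×9×8×7×9×5 = 181440

181440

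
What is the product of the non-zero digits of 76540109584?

7×6×5×4×1×9×5×8×4 = 1209600

1209600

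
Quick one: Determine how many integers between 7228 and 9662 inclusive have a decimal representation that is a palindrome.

23

The integers in [7228, 9662] that have a decimal representation that is a palindrome: 7337, 7447, 7557, 7667, 7777, 7887, …, 9449, 9559.
23 qualify.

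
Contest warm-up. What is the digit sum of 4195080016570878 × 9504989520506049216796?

186

4195080016570878 × 9504989520506049216796 = 39874191595190538683980803513522066888
Sum of its 38 digits: 186.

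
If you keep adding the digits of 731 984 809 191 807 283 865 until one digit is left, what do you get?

7+3+1+9+8+4+8+0+9+1+9+1+8+0+7+2+8+3+8+6+5 = 107
1+0+7 = 8

8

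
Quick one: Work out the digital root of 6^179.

9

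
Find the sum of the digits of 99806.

32

9+9+8+0+6 = 32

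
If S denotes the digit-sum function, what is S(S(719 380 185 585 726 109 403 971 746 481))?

First digit sum: 139.
1+3+9 = 13.

13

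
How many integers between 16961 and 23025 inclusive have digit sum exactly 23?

The integers in [16961, 23025] that have digit sum exactly 23: 16961, 16970, 17069, 17078, 17087, 17096, …, 22982, 22991.
334 qualify.

334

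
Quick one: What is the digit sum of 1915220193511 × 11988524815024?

1915220193511 × 11988524815024 = 22960664816141690760109264
Sum of its 26 digits: 106.

106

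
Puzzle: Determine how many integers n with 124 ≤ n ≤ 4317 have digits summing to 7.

100

The integers in [124, 4317] that have digits summing to 7: 124, 133, 142, 151, 160, 205, …, 4210, 4300.
100 qualify.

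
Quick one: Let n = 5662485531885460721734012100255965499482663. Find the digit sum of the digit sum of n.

16

First digit sum: 187.
1+8+7 = 16.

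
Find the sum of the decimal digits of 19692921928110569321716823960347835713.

169

1+9+6+9+2+9+2+1+9+2+8+1+1+0+5+6+9+3+2+1+7+1+6+8+2+3+9+6+0+3+4+7+8+3+5+7+1+3 = 169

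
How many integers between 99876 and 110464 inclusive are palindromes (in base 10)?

The integers in [99876, 110464] that are palindromes (in base 10): 99899, 99999, 100001, 101101, 102201, 103301, …, 109901, 110011.
13 qualify.

13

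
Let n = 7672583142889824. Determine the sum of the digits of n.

7+6+7+2+5+8+3+1+4+2+8+8+9+8+2+4 = 84

84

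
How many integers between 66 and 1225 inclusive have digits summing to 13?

The integers in [66, 1225] that have digits summing to 13: 67, 76, 85, 94, 139, 148, …, 1192, 1219.
89 qualify.

89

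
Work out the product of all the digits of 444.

4×4×4 = 64

64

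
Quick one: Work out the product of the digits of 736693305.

0

7×3×6×6×9×3×3×0×5 = 0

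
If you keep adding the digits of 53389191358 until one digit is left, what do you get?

1

5+3+3+8+9+1+9+1+3+5+8 = 55
5+5 = 10
1+0 = 1
(Equivalently, 53389191358 mod 9 = 1.)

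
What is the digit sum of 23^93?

530

23^93 = 4372086539555000980287127355506913371582046817861840506438445979231555384501134266855234221725830165364561372235140990139433783
Sum of its 127 digits: 530.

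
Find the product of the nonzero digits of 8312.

48

8×3×1×2 = 48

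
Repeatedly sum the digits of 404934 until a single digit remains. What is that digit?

6

4+0+4+9+3+4 = 24
2+4 = 6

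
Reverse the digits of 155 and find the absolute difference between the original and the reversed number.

396

Reverse of 155 is 551.
|155 − 551| = 396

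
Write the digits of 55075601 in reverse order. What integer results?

Reversing 55075601 gives 10657055.

10657055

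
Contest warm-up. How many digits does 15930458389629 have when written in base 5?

19

15930458389629 in base 5 is 4042001034321432004, which has 19 digits.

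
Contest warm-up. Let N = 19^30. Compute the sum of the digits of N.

19^30 = 230466617897195215045509519405933293401
Sum of its 39 digits: 163.

163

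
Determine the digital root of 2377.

1

2+3+7+7 = 19
1+9 = 10
1+0 = 1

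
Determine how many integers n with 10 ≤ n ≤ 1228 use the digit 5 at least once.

311

The integers in [10, 1228] that use the digit 5 at least once: 15, 25, 35, 45, 50, 51, …, 1215, 1225.
311 qualify.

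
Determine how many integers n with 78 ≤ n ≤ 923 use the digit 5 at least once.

The integers in [78, 923] that use the digit 5 at least once: 85, 95, 105, 115, 125, 135, …, 905, 915.
237 qualify.

237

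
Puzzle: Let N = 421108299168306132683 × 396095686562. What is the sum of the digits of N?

148

421108299168306132683 × 396095686562 = 166799180876026311215667952105846
Sum of its 33 digits: 148.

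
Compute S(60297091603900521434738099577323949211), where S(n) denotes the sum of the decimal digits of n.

160

6+0+2+9+7+0+9+1+6+0+3+9+0+0+5+2+1+4+3+4+7+3+8+0+9+9+5+7+7+3+2+3+9+4+9+2+1+1 = 160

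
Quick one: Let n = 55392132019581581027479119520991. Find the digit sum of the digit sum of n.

8

First digit sum: 134.
1+3+4 = 8.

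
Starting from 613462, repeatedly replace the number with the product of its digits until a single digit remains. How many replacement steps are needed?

4

613462 → 864 → 192 → 18 → 8 (4 steps)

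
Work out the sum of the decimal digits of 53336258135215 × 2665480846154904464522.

170

53336258135215 × 2665480846154904464522 = 142166774464989285097932645846342230
Sum of its 36 digits: 170.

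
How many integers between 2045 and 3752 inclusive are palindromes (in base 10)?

The integers in [2045, 3752] that are palindromes (in base 10): 2112, 2222, 2332, 2442, 2552, 2662, …, 3553, 3663.
16 qualify.

16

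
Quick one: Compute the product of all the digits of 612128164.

6×1×2×1×2×8×1×6×4 = 4608

4608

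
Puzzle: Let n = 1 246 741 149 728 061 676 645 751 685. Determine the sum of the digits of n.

129

1+2+4+6+7+4+1+1+4+9+7+2+8+0+6+1+6+7+6+6+4+5+7+5+1+6+8+5 = 129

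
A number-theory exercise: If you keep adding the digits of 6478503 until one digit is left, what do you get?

6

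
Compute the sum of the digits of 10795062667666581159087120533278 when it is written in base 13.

178

10795062667666581159087120533278 in base 13 is 908A9262C419786B10744B795B5A.
Digit sum: 9+0+8+10+9+2+6+2+12+4+1+9+7+8+6+11+1+0+7+4+4+11+7+9+5+11+5+10 = 178.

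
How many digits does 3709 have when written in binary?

12

3709 in base 2 is 111001111101, which has 12 digits.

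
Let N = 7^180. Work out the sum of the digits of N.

7^180 = 131113437138048251322711480597803215332101201774990516815131689813892946509380556272605041597969860106905820222554291655201459120130455805408840262508001
Sum of its 153 digits: 586.

586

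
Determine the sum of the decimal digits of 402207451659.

4+0+2+2+0+7+4+5+1+6+5+9 = 45

45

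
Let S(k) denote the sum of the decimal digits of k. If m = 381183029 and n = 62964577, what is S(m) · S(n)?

1610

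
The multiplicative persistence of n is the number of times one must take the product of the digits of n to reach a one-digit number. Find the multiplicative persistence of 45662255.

2

45662255 → 72000 → 0 (2 steps)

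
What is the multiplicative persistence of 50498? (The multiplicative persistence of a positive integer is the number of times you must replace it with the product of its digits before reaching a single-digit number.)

1

50498 → 0 (1 step)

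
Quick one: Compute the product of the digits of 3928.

3×9×2×8 = 432

432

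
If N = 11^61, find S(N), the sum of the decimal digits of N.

299

11^61 = 3349298034955599095318942248963066521029422565733678974841423611
Sum of its 64 digits: 299.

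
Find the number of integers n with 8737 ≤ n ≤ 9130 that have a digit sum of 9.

The integers in [8737, 9130] that have a digit sum of 9: 9000.
1 qualifies.

1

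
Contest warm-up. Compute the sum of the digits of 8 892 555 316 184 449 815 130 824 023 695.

8+8+9+2+5+5+5+3+1+6+1+8+4+4+4+9+8+1+5+1+3+0+8+2+4+0+2+3+6+9+5 = 139

139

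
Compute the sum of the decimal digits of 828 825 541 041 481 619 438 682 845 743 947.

159

8+2+8+8+2+5+5+4+1+0+4+1+4+8+1+6+1+9+4+3+8+6+8+2+8+4+5+7+4+3+9+4+7 = 159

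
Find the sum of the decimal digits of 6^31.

99

6^31 = 1326443518324400147398656
Sum of its 25 digits: 99.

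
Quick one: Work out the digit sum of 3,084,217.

3+0+8+4+2+1+7 = 25

25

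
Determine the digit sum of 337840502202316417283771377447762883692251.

177

3+3+7+8+4+0+5+0+2+2+0+2+3+1+6+4+1+7+2+8+3+7+7+1+3+7+7+4+4+7+7+6+2+8+8+3+6+9+2+2+5+1 = 177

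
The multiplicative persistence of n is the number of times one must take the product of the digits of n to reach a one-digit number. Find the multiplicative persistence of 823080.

1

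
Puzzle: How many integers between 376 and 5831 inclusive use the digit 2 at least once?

2174

The integers in [376, 5831] that use the digit 2 at least once: 382, 392, 402, 412, 420, 421, …, 5828, 5829.
2174 qualify.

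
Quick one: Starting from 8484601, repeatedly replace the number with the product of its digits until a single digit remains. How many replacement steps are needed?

1

8484601 → 0 (1 step)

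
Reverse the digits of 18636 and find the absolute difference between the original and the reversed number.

45045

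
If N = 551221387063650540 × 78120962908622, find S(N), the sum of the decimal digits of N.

551221387063650540 × 78120962908622 = 43061945533238614573167760955880
Sum of its 32 digits: 144.

144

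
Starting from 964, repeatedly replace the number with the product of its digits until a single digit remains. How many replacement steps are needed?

964 → 216 → 12 → 2 (3 steps)

3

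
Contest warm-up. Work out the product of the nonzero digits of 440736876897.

341397504

4×4×7×3×6×8×7×6×8×9×7 = 341397504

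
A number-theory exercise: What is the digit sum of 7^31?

7^31 = 157775382034845806615042743
Sum of its 27 digits: 115.

115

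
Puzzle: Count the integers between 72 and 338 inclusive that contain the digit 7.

52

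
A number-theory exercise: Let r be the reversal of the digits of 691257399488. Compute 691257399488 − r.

Reverse of 691257399488 is 884993752196.
691257399488 − 884993752196 = -193736352708

-193736352708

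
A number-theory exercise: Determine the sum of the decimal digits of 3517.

3+5+1+7 = 16

16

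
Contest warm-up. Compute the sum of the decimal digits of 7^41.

148

7^41 = 44567640326363195900190045974568007
Sum of its 35 digits: 148.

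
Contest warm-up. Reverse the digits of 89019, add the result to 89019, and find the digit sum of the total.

18

Reversal of 89019 is 91098; 89019 + 91098 = 180117.
Digit sum of 180117: 1+8+0+1+1+7 = 18.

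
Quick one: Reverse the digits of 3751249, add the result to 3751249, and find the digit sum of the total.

26

Reversal of 3751249 is 9421573; 3751249 + 9421573 = 13172822.
Digit sum of 13172822: 1+3+1+7+2+8+2+2 = 26.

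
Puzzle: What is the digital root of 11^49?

2

The digital root of n equals n mod 9 (or 9 when 9 | n), so we need 11^49 mod 9.
11^49 ≡ 2 (mod 9), so the digital root is 2.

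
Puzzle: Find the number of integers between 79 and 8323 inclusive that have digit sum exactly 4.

The integers in [79, 8323] that have digit sum exactly 4: 103, 112, 121, 130, 202, 211, …, 3100, 4000.
30 qualify.

30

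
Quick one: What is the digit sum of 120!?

120! = 6689502913449127057588118054090372586752746333138029810295671352301633557244962989366874165271984981308157637893214090552534408589408121859898481114389650005964960521256960000000000000000000000000000
Sum of its 199 digits: 783.

783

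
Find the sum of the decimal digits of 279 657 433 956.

2+7+9+6+5+7+4+3+3+9+5+6 = 66

66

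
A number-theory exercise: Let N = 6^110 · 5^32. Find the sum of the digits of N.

6^110 · 5^32 = 919766697861091779091440763125804811594433759682596020930930532029925267865600000000000000000000000000000000
Sum of its 108 digits: 360.

360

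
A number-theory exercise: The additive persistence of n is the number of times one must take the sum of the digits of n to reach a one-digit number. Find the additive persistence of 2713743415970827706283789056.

2

2713743415970827706283789056 → 131 → 5 (2 steps)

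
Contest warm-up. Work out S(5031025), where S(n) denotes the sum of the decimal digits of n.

16

5+0+3+1+0+2+5 = 16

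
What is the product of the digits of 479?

4×7×9 = 252

252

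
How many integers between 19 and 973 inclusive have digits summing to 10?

63

The integers in [19, 973] that have digits summing to 10: 19, 28, 37, 46, 55, 64, …, 901, 910.
63 qualify.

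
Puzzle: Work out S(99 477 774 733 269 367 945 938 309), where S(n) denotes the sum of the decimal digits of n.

9+9+4+7+7+7+7+4+7+3+3+2+6+9+3+6+7+9+4+5+9+3+8+3+0+9 = 150

150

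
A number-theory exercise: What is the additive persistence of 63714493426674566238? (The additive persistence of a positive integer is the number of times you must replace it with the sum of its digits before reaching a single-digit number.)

63714493426674566238 → 96 → 15 → 6 (3 steps)

3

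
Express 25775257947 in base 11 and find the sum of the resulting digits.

67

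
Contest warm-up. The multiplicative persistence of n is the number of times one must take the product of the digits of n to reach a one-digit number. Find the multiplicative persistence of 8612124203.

1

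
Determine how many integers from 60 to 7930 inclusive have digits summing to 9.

The integers in [60, 7930] that have digits summing to 9: 63, 72, 81, 90, 108, 117, …, 7110, 7200.
210 qualify.

210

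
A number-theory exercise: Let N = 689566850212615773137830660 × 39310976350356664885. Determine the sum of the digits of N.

689566850212615773137830660 × 39310976350356664885 = 27107546140698075410789121195840281461498374100
Sum of its 47 digits: 190.

190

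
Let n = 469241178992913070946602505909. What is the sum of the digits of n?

4+6+9+2+4+1+1+7+8+9+9+2+9+1+3+0+7+0+9+4+6+6+0+2+5+0+5+9+0+9 = 137

137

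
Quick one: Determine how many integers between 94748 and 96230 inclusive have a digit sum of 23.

The integers in [94748, 96230] that have a digit sum of 23: 94802, 94811, 94820, 94901, 94910, 95009, …, 96215, 96224.
80 qualify.

80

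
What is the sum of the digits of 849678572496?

8+4+9+6+7+8+5+7+2+4+9+6 = 75

75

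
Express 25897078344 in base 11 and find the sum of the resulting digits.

64

25897078344 in base 11 is AA8A253295.
Digit sum: 10+10+8+10+2+5+3+2+9+5 = 64.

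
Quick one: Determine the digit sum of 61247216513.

6+1+2+4+7+2+1+6+5+1+3 = 38

38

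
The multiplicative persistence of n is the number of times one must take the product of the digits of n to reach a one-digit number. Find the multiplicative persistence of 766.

3

766 → 252 → 20 → 0 (3 steps)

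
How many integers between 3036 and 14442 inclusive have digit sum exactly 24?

The integers in [3036, 14442] that have digit sum exactly 24: 3399, 3489, 3498, 3579, 3588, 3597, …, 14388, 14397.
475 qualify.

475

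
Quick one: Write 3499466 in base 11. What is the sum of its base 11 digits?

26

3499466 in base 11 is 1A80223.
Digit sum: 1+10+8+0+2+2+3 = 26.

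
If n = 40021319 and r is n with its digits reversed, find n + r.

131333323

Reverse of 40021319 is 91312004.
40021319 + 91312004 = 131333323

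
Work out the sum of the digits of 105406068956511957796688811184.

145

1+0+5+4+0+6+0+6+8+9+5+6+5+1+1+9+5+7+7+9+6+6+8+8+8+1+1+1+8+4 = 145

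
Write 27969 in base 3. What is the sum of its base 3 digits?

27969 in base 3 is 1102100220.
Digit sum: 1+1+0+2+1+0+0+2+2+0 = 9.

9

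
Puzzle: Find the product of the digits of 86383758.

967680

8×6×3×8×3×7×5×8 = 967680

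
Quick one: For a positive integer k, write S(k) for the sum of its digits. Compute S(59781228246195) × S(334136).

1380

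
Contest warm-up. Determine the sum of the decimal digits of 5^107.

344

5^107 = 616297582203915472977912941627176741932192527428924222476780414581298828125
Sum of its 75 digits: 344.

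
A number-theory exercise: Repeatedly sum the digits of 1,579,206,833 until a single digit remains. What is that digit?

8

1+5+7+9+2+0+6+8+3+3 = 44
4+4 = 8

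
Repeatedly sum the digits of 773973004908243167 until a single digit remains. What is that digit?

8

7+7+3+9+7+3+0+0+4+9+0+8+2+4+3+1+6+7 = 80
8+0 = 8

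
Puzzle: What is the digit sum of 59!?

324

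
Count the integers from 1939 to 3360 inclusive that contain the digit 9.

The integers in [1939, 3360] that contain the digit 9: 1939, 1940, 1941, 1942, 1943, 1944, …, 3349, 3359.
395 qualify.

395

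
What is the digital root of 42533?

4+2+5+3+3 = 17
1+7 = 8
(Equivalently, 42533 mod 9 = 8.)

8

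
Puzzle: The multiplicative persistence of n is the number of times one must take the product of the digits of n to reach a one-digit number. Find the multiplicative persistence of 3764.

3764 → 504 → 0 (2 steps)

2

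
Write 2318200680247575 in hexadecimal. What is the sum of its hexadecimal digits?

60

2318200680247575 in base 16 is 83C6428107117.
Digit sum: 8+3+12+6+4+2+8+1+0+7+1+1+7 = 60.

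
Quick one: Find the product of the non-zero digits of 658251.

6×5×8×2×5×1 = 2400

2400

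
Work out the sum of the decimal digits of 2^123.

170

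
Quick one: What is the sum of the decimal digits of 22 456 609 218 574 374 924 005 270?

2+2+4+5+6+6+0+9+2+1+8+5+7+4+3+7+4+9+2+4+0+0+5+2+7+0 = 104

104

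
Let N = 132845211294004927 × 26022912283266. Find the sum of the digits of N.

132845211294004927 × 26022912283266 = 3457019280755827965295023651582
Sum of its 31 digits: 141.

141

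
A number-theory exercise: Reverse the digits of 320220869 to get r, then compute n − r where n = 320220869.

-647801154

Reverse of 320220869 is 968022023.
320220869 − 968022023 = -647801154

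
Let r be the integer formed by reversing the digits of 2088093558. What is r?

Reversing 2088093558 gives 8553908802.

8553908802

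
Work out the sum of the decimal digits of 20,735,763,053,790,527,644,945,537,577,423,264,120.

2+0+7+3+5+7+6+3+0+5+3+7+9+0+5+2+7+6+4+4+9+4+5+5+3+7+5+7+7+4+2+3+2+6+4+1+2+0 = 161

161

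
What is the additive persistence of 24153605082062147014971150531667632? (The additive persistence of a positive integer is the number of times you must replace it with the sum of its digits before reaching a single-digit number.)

2

24153605082062147014971150531667632 → 123 → 6 (2 steps)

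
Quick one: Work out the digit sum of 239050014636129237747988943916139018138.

2+3+9+0+5+0+0+1+4+6+3+6+1+2+9+2+3+7+7+4+7+9+8+8+9+4+3+9+1+6+1+3+9+0+1+8+1+3+8 = 172

172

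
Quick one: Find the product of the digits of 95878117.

141120

9×5×8×7×8×1×1×7 = 141120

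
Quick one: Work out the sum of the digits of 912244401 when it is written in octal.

47

912244401 in base 8 is 6627737261.
Digit sum: 6+6+2+7+7+3+7+2+6+1 = 47.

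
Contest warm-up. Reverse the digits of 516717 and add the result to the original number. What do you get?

Reverse of 516717 is 717615.
516717 + 717615 = 1234332

1234332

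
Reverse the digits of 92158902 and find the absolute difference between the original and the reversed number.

71173773

Reverse of 92158902 is 20985129.
|92158902 − 20985129| = 71173773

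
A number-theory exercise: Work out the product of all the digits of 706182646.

0

7×0×6×1×8×2×6×4×6 = 0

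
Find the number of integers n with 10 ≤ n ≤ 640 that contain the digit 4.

The integers in [10, 640] that contain the digit 4: 14, 24, 34, 40, 41, 42, …, 634, 640.
199 qualify.

199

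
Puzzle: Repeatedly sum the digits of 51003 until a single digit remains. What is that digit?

9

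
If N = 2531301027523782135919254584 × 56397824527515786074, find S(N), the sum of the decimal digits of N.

2531301027523782135919254584 × 56397824527515786074 = 142759871176606672040050041398589508470887863216
Sum of its 48 digits: 214.

214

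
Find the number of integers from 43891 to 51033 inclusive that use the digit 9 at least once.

2738

The integers in [43891, 51033] that use the digit 9 at least once: 43891, 43892, 43893, 43894, 43895, 43896, …, 51019, 51029.
2738 qualify.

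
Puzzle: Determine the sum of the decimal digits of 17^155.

791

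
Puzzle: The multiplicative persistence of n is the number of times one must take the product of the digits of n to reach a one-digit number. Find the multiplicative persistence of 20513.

1

20513 → 0 (1 step)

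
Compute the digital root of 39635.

8

3+9+6+3+5 = 26
2+6 = 8
(Equivalently, 39635 mod 9 = 8.)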